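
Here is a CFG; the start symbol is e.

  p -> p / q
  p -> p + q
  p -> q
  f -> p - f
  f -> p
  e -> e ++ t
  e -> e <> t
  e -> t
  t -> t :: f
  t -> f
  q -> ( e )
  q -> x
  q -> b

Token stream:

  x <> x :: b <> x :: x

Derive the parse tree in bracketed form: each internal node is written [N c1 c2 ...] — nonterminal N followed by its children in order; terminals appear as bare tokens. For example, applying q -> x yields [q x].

[e [e [e [t [f [p [q x]]]]] <> [t [t [f [p [q x]]]] :: [f [p [q b]]]]] <> [t [t [f [p [q x]]]] :: [f [p [q x]]]]]

e
e <> t
e <> t <> t
t <> t <> t
f <> t <> t
p <> t <> t
q <> t <> t
x <> t <> t
x <> t :: f <> t
x <> f :: f <> t
x <> p :: f <> t
x <> q :: f <> t
x <> x :: f <> t
x <> x :: p <> t
x <> x :: q <> t
x <> x :: b <> t
x <> x :: b <> t :: f
x <> x :: b <> f :: f
x <> x :: b <> p :: f
x <> x :: b <> q :: f
x <> x :: b <> x :: f
x <> x :: b <> x :: p
x <> x :: b <> x :: q
x <> x :: b <> x :: x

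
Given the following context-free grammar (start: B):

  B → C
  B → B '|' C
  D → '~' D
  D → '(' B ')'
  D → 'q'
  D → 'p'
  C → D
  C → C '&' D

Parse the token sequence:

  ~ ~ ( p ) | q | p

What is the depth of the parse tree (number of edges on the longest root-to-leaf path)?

10

[B [B [B [C [D ~ [D ~ [D ( [B [C [D p]]] )]]]]] | [C [D q]]] | [C [D p]]]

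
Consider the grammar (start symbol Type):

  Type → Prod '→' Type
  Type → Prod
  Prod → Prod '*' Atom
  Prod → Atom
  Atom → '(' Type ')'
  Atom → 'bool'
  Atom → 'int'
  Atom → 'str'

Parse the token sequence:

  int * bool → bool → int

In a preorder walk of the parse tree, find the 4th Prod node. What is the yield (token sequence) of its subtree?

int

[Type [Prod [Prod [Atom int]] * [Atom bool]] → [Type [Prod [Atom bool]] → [Type [Prod [Atom int]]]]]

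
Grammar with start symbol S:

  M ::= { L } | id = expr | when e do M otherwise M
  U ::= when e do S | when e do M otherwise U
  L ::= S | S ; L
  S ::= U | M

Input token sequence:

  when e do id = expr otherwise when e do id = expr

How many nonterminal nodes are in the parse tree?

6

[S [U when e do [M id = expr] otherwise [U when e do [S [M id = expr]]]]]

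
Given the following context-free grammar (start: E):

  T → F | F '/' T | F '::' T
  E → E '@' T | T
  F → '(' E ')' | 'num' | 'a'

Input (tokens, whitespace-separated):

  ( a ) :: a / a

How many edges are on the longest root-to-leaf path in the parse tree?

[E [T [F ( [E [T [F a]]] )] :: [T [F a] / [T [F a]]]]]

6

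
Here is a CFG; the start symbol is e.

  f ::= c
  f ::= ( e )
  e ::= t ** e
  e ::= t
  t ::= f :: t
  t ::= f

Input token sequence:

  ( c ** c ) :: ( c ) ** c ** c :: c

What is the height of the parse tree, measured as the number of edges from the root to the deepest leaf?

7

[e [t [f ( [e [t [f c]] ** [e [t [f c]]]] )] :: [t [f ( [e [t [f c]]] )]]] ** [e [t [f c]] ** [e [t [f c] :: [t [f c]]]]]]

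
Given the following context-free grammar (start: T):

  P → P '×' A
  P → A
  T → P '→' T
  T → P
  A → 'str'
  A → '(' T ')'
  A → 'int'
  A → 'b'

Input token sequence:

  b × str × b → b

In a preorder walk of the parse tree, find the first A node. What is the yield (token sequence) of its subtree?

[T [P [P [P [A b]] × [A str]] × [A b]] → [T [P [A b]]]]

b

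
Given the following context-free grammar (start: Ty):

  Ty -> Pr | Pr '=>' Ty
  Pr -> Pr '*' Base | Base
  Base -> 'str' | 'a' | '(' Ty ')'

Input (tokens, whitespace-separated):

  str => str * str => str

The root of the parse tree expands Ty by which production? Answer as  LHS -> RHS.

Ty -> Pr '=>' Ty

[Ty [Pr [Base str]] => [Ty [Pr [Pr [Base str]] * [Base str]] => [Ty [Pr [Base str]]]]]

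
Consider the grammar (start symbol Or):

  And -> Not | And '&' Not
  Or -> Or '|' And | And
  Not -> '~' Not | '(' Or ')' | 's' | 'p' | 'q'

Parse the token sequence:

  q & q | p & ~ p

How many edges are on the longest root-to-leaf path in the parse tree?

5

[Or [Or [And [And [Not q]] & [Not q]]] | [And [And [Not p]] & [Not ~ [Not p]]]]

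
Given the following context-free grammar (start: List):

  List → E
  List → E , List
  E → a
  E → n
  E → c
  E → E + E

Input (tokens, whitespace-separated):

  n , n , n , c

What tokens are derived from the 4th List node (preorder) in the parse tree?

c

[List [E n] , [List [E n] , [List [E n] , [List [E c]]]]]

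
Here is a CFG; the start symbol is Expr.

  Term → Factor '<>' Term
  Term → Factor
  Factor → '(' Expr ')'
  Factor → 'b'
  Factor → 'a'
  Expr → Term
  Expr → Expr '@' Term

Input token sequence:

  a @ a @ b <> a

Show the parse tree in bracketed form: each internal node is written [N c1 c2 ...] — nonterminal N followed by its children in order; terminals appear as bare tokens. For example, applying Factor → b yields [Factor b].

[Expr [Expr [Expr [Term [Factor a]]] @ [Term [Factor a]]] @ [Term [Factor b] <> [Term [Factor a]]]]

Expr
Expr @ Term
Expr @ Term @ Term
Term @ Term @ Term
Factor @ Term @ Term
a @ Term @ Term
a @ Factor @ Term
a @ a @ Term
a @ a @ Factor <> Term
a @ a @ b <> Term
a @ a @ b <> Factor
a @ a @ b <> a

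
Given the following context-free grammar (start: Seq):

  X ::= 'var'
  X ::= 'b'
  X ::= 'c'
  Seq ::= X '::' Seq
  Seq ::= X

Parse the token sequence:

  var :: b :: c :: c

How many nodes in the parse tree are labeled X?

4

[Seq [X var] :: [Seq [X b] :: [Seq [X c] :: [Seq [X c]]]]]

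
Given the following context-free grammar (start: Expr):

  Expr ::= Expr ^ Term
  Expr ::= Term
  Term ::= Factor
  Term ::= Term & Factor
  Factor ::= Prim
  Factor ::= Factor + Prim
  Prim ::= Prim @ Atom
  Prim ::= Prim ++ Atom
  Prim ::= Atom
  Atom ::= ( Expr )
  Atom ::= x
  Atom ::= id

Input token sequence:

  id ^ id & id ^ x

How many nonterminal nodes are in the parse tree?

19

[Expr [Expr [Expr [Term [Factor [Prim [Atom id]]]]] ^ [Term [Term [Factor [Prim [Atom id]]]] & [Factor [Prim [Atom id]]]]] ^ [Term [Factor [Prim [Atom x]]]]]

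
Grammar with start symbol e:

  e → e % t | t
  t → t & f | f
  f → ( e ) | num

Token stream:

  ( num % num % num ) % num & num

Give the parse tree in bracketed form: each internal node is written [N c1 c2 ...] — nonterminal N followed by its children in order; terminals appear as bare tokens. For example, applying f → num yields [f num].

e
e % t
t % t
f % t
( e ) % t
( e % t ) % t
( e % t % t ) % t
( t % t % t ) % t
( f % t % t ) % t
( num % t % t ) % t
( num % f % t ) % t
( num % num % t ) % t
( num % num % f ) % t
( num % num % num ) % t
( num % num % num ) % t & f
( num % num % num ) % f & f
( num % num % num ) % num & f
( num % num % num ) % num & num

[e [e [t [f ( [e [e [e [t [f num]]] % [t [f num]]] % [t [f num]]] )]]] % [t [t [f num]] & [f num]]]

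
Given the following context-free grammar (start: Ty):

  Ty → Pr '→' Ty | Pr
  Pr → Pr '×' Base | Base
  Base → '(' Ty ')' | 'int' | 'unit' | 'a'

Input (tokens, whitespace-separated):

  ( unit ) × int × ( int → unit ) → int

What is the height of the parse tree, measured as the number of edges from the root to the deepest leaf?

8

[Ty [Pr [Pr [Pr [Base ( [Ty [Pr [Base unit]]] )]] × [Base int]] × [Base ( [Ty [Pr [Base int]] → [Ty [Pr [Base unit]]]] )]] → [Ty [Pr [Base int]]]]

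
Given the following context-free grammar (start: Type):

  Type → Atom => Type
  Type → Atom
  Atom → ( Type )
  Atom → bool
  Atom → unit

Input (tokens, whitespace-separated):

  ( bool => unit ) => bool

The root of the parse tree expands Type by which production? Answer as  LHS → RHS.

[Type [Atom ( [Type [Atom bool] => [Type [Atom unit]]] )] => [Type [Atom bool]]]

Type → Atom => Type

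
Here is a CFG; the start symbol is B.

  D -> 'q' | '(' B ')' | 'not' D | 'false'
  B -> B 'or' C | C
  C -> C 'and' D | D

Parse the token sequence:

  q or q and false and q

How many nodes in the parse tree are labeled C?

[B [B [C [D q]]] or [C [C [C [D q]] and [D false]] and [D q]]]

4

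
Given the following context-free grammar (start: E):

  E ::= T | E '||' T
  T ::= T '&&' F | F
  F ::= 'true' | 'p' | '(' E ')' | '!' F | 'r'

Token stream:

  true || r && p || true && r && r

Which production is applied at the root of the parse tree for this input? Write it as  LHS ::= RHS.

E ::= E '||' T

[E [E [E [T [F true]]] || [T [T [F r]] && [F p]]] || [T [T [T [F true]] && [F r]] && [F r]]]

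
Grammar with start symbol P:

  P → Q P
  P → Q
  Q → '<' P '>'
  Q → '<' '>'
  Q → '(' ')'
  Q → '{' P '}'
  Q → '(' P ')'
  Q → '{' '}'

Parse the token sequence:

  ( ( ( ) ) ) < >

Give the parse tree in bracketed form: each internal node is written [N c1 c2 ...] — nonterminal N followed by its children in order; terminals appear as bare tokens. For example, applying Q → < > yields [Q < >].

[P [Q ( [P [Q ( [P [Q ( )]] )]] )] [P [Q < >]]]

P
Q P
( P ) P
( Q ) P
( ( P ) ) P
( ( Q ) ) P
( ( ( ) ) ) P
( ( ( ) ) ) Q
( ( ( ) ) ) < >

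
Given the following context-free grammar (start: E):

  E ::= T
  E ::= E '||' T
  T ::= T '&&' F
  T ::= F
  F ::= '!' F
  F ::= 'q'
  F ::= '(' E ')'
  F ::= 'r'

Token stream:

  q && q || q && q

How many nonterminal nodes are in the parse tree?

10

[E [E [T [T [F q]] && [F q]]] || [T [T [F q]] && [F q]]]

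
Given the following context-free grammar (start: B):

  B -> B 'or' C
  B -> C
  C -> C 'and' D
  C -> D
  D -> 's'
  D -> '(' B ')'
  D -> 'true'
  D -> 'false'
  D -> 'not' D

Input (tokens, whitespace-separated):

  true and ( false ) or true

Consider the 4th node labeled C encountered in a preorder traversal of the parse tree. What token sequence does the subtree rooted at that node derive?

true

[B [B [C [C [D true]] and [D ( [B [C [D false]]] )]]] or [C [D true]]]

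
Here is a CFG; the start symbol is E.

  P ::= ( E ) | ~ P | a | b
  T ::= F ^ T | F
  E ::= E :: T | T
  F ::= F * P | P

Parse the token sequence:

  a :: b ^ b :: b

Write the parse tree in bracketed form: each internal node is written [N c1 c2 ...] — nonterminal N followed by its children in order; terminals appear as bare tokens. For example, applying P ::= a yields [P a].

E
E :: T
E :: T :: T
T :: T :: T
F :: T :: T
P :: T :: T
a :: T :: T
a :: F ^ T :: T
a :: P ^ T :: T
a :: b ^ T :: T
a :: b ^ F :: T
a :: b ^ P :: T
a :: b ^ b :: T
a :: b ^ b :: F
a :: b ^ b :: P
a :: b ^ b :: b

[E [E [E [T [F [P a]]]] :: [T [F [P b]] ^ [T [F [P b]]]]] :: [T [F [P b]]]]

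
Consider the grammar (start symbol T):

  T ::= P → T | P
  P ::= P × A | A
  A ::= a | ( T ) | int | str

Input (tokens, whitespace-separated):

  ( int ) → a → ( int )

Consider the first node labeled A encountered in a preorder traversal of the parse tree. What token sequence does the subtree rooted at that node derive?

( int )

[T [P [A ( [T [P [A int]]] )]] → [T [P [A a]] → [T [P [A ( [T [P [A int]]] )]]]]]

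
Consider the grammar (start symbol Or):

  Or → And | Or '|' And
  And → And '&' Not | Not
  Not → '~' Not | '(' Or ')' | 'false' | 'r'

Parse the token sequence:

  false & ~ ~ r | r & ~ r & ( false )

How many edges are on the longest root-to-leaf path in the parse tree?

6

[Or [Or [And [And [Not false]] & [Not ~ [Not ~ [Not r]]]]] | [And [And [And [Not r]] & [Not ~ [Not r]]] & [Not ( [Or [And [Not false]]] )]]]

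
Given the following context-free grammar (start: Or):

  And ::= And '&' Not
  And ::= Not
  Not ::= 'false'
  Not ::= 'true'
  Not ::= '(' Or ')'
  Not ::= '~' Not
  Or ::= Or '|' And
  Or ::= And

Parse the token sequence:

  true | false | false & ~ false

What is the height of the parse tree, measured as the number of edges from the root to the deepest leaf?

5

[Or [Or [Or [And [Not true]]] | [And [Not false]]] | [And [And [Not false]] & [Not ~ [Not false]]]]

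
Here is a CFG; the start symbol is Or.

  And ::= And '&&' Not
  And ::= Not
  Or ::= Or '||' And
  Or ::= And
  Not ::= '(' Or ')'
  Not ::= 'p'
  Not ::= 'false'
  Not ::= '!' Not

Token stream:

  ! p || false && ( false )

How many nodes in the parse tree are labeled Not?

[Or [Or [And [Not ! [Not p]]]] || [And [And [Not false]] && [Not ( [Or [And [Not false]]] )]]]

5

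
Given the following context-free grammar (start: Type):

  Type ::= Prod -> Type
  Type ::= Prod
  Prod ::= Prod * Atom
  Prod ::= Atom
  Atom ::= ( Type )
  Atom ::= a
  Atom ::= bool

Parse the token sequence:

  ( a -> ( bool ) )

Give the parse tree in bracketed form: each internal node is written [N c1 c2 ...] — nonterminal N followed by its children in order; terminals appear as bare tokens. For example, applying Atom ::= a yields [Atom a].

Type
Prod
Atom
( Type )
( Prod -> Type )
( Atom -> Type )
( a -> Type )
( a -> Prod )
( a -> Atom )
( a -> ( Type ) )
( a -> ( Prod ) )
( a -> ( Atom ) )
( a -> ( bool ) )

[Type [Prod [Atom ( [Type [Prod [Atom a]] -> [Type [Prod [Atom ( [Type [Prod [Atom bool]]] )]]]] )]]]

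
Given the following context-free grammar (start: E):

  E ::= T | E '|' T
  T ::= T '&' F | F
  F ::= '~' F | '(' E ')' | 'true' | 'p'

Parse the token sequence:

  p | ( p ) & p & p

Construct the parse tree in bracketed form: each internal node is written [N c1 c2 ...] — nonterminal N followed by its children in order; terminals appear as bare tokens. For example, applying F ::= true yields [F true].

[E [E [T [F p]]] | [T [T [T [F ( [E [T [F p]]] )]] & [F p]] & [F p]]]

E
E | T
T | T
F | T
p | T
p | T & F
p | T & F & F
p | F & F & F
p | ( E ) & F & F
p | ( T ) & F & F
p | ( F ) & F & F
p | ( p ) & F & F
p | ( p ) & p & F
p | ( p ) & p & p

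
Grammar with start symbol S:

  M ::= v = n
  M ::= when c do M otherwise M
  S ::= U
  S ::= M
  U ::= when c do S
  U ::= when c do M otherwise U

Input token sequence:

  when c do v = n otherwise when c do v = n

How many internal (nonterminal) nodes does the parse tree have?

6

[S [U when c do [M v = n] otherwise [U when c do [S [M v = n]]]]]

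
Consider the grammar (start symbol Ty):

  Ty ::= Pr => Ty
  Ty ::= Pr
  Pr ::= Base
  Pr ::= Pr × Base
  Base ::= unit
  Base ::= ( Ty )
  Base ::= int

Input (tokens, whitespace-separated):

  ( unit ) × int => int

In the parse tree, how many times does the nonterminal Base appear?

4

[Ty [Pr [Pr [Base ( [Ty [Pr [Base unit]]] )]] × [Base int]] => [Ty [Pr [Base int]]]]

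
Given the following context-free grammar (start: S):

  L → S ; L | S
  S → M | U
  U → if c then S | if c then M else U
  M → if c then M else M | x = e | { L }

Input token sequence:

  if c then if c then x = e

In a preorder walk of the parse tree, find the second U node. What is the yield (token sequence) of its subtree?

if c then x = e

[S [U if c then [S [U if c then [S [M x = e]]]]]]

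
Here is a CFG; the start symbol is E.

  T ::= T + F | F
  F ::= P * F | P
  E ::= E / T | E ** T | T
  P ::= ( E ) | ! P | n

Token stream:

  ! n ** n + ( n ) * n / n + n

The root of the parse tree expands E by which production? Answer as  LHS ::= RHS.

[E [E [E [T [F [P ! [P n]]]]] ** [T [T [F [P n]]] + [F [P ( [E [T [F [P n]]]] )] * [F [P n]]]]] / [T [T [F [P n]]] + [F [P n]]]]

E ::= E / T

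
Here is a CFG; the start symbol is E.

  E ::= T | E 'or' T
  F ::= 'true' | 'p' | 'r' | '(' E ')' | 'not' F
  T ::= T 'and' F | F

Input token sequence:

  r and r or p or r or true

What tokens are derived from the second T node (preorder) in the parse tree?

[E [E [E [E [T [T [F r]] and [F r]]] or [T [F p]]] or [T [F r]]] or [T [F true]]]

r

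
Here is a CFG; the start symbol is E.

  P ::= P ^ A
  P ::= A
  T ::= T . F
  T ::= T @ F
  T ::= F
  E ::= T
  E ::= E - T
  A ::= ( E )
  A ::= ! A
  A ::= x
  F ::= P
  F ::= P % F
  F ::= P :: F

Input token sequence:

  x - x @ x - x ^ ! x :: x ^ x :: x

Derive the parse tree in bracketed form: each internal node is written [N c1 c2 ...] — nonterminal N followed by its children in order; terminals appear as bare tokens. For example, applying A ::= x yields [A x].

[E [E [E [T [F [P [A x]]]]] - [T [T [F [P [A x]]]] @ [F [P [A x]]]]] - [T [F [P [P [A x]] ^ [A ! [A x]]] :: [F [P [P [A x]] ^ [A x]] :: [F [P [A x]]]]]]]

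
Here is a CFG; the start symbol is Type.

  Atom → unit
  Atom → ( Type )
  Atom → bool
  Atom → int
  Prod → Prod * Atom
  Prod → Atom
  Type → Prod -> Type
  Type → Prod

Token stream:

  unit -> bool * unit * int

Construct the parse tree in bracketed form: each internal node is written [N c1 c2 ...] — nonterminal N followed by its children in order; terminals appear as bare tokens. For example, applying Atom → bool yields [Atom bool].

[Type [Prod [Atom unit]] -> [Type [Prod [Prod [Prod [Atom bool]] * [Atom unit]] * [Atom int]]]]

Type
Prod -> Type
Atom -> Type
unit -> Type
unit -> Prod
unit -> Prod * Atom
unit -> Prod * Atom * Atom
unit -> Atom * Atom * Atom
unit -> bool * Atom * Atom
unit -> bool * unit * Atom
unit -> bool * unit * int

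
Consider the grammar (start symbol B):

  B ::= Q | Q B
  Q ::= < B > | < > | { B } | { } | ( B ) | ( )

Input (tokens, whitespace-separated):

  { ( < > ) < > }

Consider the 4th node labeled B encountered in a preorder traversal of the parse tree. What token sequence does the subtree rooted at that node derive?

< >

[B [Q { [B [Q ( [B [Q < >]] )] [B [Q < >]]] }]]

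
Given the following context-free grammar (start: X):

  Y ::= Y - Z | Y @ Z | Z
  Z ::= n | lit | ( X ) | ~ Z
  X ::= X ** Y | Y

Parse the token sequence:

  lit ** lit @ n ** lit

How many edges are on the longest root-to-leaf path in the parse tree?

[X [X [X [Y [Z lit]]] ** [Y [Y [Z lit]] @ [Z n]]] ** [Y [Z lit]]]

5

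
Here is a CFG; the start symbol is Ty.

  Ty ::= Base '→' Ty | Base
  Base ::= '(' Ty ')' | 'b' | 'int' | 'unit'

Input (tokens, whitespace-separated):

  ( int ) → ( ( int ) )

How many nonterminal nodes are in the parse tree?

[Ty [Base ( [Ty [Base int]] )] → [Ty [Base ( [Ty [Base ( [Ty [Base int]] )]] )]]]

10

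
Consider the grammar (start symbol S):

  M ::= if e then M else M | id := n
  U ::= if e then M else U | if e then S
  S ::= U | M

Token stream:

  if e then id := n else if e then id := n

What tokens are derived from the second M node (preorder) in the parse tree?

id := n

[S [U if e then [M id := n] else [U if e then [S [M id := n]]]]]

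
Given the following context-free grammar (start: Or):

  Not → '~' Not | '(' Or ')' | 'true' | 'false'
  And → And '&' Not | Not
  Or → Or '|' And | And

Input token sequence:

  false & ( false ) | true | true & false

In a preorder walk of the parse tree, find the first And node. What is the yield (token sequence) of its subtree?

false & ( false )

[Or [Or [Or [And [And [Not false]] & [Not ( [Or [And [Not false]]] )]]] | [And [Not true]]] | [And [And [Not true]] & [Not false]]]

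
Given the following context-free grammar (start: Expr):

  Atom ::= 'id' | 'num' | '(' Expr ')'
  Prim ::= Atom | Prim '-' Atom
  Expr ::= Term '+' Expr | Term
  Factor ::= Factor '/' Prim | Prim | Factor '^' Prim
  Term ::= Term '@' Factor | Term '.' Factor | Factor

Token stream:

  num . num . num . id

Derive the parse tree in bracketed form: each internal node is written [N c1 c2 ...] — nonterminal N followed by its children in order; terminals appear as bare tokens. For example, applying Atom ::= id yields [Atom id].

Expr
Term
Term . Factor
Term . Factor . Factor
Term . Factor . Factor . Factor
Factor . Factor . Factor . Factor
Prim . Factor . Factor . Factor
Atom . Factor . Factor . Factor
num . Factor . Factor . Factor
num . Prim . Factor . Factor
num . Atom . Factor . Factor
num . num . Factor . Factor
num . num . Prim . Factor
num . num . Atom . Factor
num . num . num . Factor
num . num . num . Prim
num . num . num . Atom
num . num . num . id

[Expr [Term [Term [Term [Term [Factor [Prim [Atom num]]]] . [Factor [Prim [Atom num]]]] . [Factor [Prim [Atom num]]]] . [Factor [Prim [Atom id]]]]]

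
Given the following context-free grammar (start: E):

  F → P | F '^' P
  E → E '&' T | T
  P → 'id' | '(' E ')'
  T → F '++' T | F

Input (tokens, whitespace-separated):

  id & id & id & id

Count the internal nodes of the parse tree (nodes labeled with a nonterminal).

16

[E [E [E [E [T [F [P id]]]] & [T [F [P id]]]] & [T [F [P id]]]] & [T [F [P id]]]]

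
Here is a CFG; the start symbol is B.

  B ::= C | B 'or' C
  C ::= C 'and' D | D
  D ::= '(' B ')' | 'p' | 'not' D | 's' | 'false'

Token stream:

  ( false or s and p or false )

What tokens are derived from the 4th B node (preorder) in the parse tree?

[B [C [D ( [B [B [B [C [D false]]] or [C [C [D s]] and [D p]]] or [C [D false]]] )]]]

false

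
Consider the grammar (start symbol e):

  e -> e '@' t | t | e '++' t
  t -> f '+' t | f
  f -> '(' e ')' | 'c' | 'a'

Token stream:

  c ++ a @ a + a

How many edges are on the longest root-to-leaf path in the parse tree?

[e [e [e [t [f c]]] ++ [t [f a]]] @ [t [f a] + [t [f a]]]]

5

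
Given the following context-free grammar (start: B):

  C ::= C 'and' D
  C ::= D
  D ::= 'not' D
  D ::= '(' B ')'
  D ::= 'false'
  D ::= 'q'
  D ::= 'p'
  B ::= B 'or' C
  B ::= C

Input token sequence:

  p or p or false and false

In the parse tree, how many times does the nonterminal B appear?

[B [B [B [C [D p]]] or [C [D p]]] or [C [C [D false]] and [D false]]]

3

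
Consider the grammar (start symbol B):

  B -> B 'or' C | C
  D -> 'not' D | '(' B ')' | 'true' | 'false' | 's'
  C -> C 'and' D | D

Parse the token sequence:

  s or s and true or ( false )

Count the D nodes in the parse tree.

5

[B [B [B [C [D s]]] or [C [C [D s]] and [D true]]] or [C [D ( [B [C [D false]]] )]]]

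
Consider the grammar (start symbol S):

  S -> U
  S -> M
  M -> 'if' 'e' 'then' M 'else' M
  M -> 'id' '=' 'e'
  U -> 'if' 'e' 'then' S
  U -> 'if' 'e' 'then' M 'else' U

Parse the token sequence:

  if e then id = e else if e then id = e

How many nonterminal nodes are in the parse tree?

6

[S [U if e then [M id = e] else [U if e then [S [M id = e]]]]]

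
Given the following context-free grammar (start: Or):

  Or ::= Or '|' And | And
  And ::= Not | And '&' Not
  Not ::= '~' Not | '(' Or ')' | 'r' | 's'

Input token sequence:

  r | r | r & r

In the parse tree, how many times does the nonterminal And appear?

4

[Or [Or [Or [And [Not r]]] | [And [Not r]]] | [And [And [Not r]] & [Not r]]]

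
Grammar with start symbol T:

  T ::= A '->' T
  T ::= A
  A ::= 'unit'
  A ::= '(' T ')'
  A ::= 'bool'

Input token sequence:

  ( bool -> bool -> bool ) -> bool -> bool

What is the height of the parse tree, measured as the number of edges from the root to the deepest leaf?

[T [A ( [T [A bool] -> [T [A bool] -> [T [A bool]]]] )] -> [T [A bool] -> [T [A bool]]]]

6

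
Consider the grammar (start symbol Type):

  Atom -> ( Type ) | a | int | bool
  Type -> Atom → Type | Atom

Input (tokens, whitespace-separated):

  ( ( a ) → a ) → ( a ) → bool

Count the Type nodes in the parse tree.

[Type [Atom ( [Type [Atom ( [Type [Atom a]] )] → [Type [Atom a]]] )] → [Type [Atom ( [Type [Atom a]] )] → [Type [Atom bool]]]]

7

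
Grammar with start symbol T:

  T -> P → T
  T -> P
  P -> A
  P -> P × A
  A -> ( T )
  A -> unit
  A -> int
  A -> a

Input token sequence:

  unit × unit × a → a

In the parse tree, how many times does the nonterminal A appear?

4

[T [P [P [P [A unit]] × [A unit]] × [A a]] → [T [P [A a]]]]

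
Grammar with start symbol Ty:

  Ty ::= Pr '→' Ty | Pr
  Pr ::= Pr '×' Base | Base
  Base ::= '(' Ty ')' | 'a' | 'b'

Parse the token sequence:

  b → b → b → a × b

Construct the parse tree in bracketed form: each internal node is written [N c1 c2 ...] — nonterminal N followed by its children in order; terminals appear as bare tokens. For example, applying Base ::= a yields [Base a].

Ty
Pr → Ty
Base → Ty
b → Ty
b → Pr → Ty
b → Base → Ty
b → b → Ty
b → b → Pr → Ty
b → b → Base → Ty
b → b → b → Ty
b → b → b → Pr
b → b → b → Pr × Base
b → b → b → Base × Base
b → b → b → a × Base
b → b → b → a × b

[Ty [Pr [Base b]] → [Ty [Pr [Base b]] → [Ty [Pr [Base b]] → [Ty [Pr [Pr [Base a]] × [Base b]]]]]]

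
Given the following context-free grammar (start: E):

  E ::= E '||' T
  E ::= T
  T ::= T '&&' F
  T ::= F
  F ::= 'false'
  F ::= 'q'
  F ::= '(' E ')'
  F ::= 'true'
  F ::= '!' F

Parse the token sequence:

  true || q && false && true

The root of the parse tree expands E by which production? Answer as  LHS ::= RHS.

E ::= E '||' T

[E [E [T [F true]]] || [T [T [T [F q]] && [F false]] && [F true]]]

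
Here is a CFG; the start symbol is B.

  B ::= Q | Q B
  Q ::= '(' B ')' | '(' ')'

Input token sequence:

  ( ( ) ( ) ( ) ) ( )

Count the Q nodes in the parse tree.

5

[B [Q ( [B [Q ( )] [B [Q ( )] [B [Q ( )]]]] )] [B [Q ( )]]]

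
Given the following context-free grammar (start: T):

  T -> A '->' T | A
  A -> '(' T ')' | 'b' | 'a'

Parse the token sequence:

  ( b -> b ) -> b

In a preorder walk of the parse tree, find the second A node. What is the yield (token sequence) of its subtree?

[T [A ( [T [A b] -> [T [A b]]] )] -> [T [A b]]]

b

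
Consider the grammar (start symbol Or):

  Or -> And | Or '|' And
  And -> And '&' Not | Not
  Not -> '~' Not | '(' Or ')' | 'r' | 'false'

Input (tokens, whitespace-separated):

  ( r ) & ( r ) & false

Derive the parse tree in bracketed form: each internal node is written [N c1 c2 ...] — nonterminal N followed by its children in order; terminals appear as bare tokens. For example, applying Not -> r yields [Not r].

[Or [And [And [And [Not ( [Or [And [Not r]]] )]] & [Not ( [Or [And [Not r]]] )]] & [Not false]]]

Or
And
And & Not
And & Not & Not
Not & Not & Not
( Or ) & Not & Not
( And ) & Not & Not
( Not ) & Not & Not
( r ) & Not & Not
( r ) & ( Or ) & Not
( r ) & ( And ) & Not
( r ) & ( Not ) & Not
( r ) & ( r ) & Not
( r ) & ( r ) & false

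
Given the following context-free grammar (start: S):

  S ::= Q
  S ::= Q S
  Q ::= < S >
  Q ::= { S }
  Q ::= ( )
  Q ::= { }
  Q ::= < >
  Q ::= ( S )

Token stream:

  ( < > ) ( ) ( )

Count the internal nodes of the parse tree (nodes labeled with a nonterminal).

8

[S [Q ( [S [Q < >]] )] [S [Q ( )] [S [Q ( )]]]]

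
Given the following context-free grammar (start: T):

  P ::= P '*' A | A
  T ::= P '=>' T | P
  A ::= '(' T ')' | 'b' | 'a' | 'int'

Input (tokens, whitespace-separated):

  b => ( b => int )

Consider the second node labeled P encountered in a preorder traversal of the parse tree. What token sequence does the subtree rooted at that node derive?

( b => int )

[T [P [A b]] => [T [P [A ( [T [P [A b]] => [T [P [A int]]]] )]]]]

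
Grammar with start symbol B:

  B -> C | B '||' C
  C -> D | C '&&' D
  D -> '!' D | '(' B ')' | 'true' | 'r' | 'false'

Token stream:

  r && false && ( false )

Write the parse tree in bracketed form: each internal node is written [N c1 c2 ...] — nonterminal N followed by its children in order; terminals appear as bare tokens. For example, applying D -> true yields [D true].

B
C
C && D
C && D && D
D && D && D
r && D && D
r && false && D
r && false && ( B )
r && false && ( C )
r && false && ( D )
r && false && ( false )

[B [C [C [C [D r]] && [D false]] && [D ( [B [C [D false]]] )]]]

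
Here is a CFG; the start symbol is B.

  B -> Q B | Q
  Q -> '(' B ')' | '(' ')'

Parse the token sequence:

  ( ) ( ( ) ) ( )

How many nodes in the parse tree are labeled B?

4

[B [Q ( )] [B [Q ( [B [Q ( )]] )] [B [Q ( )]]]]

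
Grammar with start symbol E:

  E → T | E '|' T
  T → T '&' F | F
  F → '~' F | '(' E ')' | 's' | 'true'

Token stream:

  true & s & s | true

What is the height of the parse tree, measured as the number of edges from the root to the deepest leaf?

6

[E [E [T [T [T [F true]] & [F s]] & [F s]]] | [T [F true]]]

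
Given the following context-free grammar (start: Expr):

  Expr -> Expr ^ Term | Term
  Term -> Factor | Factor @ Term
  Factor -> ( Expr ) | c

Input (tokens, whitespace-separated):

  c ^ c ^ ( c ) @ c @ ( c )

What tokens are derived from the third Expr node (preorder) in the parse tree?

c

[Expr [Expr [Expr [Term [Factor c]]] ^ [Term [Factor c]]] ^ [Term [Factor ( [Expr [Term [Factor c]]] )] @ [Term [Factor c] @ [Term [Factor ( [Expr [Term [Factor c]]] )]]]]]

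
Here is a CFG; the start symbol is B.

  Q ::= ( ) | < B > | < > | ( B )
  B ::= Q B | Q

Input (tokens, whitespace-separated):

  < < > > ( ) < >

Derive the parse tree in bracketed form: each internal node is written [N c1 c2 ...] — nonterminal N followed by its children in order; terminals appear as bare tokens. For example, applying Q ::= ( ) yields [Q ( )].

[B [Q < [B [Q < >]] >] [B [Q ( )] [B [Q < >]]]]

B
Q B
< B > B
< Q > B
< < > > B
< < > > Q B
< < > > ( ) B
< < > > ( ) Q
< < > > ( ) < >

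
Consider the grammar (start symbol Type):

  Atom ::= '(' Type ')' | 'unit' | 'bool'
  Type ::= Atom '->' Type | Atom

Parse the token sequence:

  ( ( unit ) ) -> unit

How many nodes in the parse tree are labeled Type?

4

[Type [Atom ( [Type [Atom ( [Type [Atom unit]] )]] )] -> [Type [Atom unit]]]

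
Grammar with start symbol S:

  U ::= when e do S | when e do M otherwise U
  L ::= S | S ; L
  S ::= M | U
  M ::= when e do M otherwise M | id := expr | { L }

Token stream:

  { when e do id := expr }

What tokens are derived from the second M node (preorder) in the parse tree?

id := expr

[S [M { [L [S [U when e do [S [M id := expr]]]]] }]]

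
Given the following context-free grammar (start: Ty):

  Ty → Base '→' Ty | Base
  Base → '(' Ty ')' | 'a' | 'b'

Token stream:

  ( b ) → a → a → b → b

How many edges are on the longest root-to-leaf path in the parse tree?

[Ty [Base ( [Ty [Base b]] )] → [Ty [Base a] → [Ty [Base a] → [Ty [Base b] → [Ty [Base b]]]]]]

6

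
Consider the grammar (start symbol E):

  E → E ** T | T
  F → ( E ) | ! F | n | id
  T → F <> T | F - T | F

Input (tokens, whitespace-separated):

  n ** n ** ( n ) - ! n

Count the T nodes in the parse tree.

5

[E [E [E [T [F n]]] ** [T [F n]]] ** [T [F ( [E [T [F n]]] )] - [T [F ! [F n]]]]]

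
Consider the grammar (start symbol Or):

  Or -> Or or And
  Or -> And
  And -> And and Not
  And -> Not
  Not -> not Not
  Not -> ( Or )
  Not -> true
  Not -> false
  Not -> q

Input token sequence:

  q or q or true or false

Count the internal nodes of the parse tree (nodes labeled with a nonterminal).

12

[Or [Or [Or [Or [And [Not q]]] or [And [Not q]]] or [And [Not true]]] or [And [Not false]]]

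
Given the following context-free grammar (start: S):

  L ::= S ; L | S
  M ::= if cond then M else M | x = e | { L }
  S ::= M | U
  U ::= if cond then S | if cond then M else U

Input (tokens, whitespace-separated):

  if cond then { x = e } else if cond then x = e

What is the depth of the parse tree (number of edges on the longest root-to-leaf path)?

[S [U if cond then [M { [L [S [M x = e]]] }] else [U if cond then [S [M x = e]]]]]

6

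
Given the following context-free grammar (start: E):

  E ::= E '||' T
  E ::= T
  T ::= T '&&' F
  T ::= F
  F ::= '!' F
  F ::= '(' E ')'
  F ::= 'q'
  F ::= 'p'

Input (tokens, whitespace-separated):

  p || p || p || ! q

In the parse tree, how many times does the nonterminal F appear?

[E [E [E [E [T [F p]]] || [T [F p]]] || [T [F p]]] || [T [F ! [F q]]]]

5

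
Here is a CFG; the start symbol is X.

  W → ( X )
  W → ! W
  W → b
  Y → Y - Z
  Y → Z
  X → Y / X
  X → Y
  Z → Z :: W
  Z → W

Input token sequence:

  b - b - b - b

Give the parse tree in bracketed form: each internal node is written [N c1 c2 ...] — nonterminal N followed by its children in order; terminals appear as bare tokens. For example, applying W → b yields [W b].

[X [Y [Y [Y [Y [Z [W b]]] - [Z [W b]]] - [Z [W b]]] - [Z [W b]]]]

X
Y
Y - Z
Y - Z - Z
Y - Z - Z - Z
Z - Z - Z - Z
W - Z - Z - Z
b - Z - Z - Z
b - W - Z - Z
b - b - Z - Z
b - b - W - Z
b - b - b - Z
b - b - b - W
b - b - b - b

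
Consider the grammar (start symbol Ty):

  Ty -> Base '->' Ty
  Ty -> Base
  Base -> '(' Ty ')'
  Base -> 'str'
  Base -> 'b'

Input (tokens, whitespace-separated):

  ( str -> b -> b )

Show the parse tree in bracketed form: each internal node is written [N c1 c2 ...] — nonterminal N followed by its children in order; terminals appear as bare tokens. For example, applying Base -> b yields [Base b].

[Ty [Base ( [Ty [Base str] -> [Ty [Base b] -> [Ty [Base b]]]] )]]

Ty
Base
( Ty )
( Base -> Ty )
( str -> Ty )
( str -> Base -> Ty )
( str -> b -> Ty )
( str -> b -> Base )
( str -> b -> b )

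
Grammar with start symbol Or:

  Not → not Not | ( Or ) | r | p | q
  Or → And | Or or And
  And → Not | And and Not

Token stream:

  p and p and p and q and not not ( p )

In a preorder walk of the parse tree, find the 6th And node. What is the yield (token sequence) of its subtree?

p

[Or [And [And [And [And [And [Not p]] and [Not p]] and [Not p]] and [Not q]] and [Not not [Not not [Not ( [Or [And [Not p]]] )]]]]]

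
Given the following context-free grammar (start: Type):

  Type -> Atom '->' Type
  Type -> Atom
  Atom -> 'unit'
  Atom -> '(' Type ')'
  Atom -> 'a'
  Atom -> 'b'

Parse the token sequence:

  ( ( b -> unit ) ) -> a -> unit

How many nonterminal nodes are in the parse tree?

[Type [Atom ( [Type [Atom ( [Type [Atom b] -> [Type [Atom unit]]] )]] )] -> [Type [Atom a] -> [Type [Atom unit]]]]

12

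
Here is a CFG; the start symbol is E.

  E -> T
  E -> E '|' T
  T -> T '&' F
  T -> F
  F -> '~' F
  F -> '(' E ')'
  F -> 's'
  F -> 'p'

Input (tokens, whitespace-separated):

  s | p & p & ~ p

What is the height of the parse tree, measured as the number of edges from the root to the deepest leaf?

[E [E [T [F s]]] | [T [T [T [F p]] & [F p]] & [F ~ [F p]]]]

5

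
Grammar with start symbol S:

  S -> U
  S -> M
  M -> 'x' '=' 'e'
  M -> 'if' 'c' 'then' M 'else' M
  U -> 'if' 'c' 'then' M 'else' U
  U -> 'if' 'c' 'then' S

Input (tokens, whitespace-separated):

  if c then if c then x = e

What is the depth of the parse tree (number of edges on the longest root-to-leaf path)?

[S [U if c then [S [U if c then [S [M x = e]]]]]]

6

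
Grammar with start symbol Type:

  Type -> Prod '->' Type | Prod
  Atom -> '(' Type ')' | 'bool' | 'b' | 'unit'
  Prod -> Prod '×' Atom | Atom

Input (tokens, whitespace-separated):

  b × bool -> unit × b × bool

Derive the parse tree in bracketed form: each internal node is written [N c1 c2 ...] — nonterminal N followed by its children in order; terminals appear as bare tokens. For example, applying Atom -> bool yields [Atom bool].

[Type [Prod [Prod [Atom b]] × [Atom bool]] -> [Type [Prod [Prod [Prod [Atom unit]] × [Atom b]] × [Atom bool]]]]

Type
Prod -> Type
Prod × Atom -> Type
Atom × Atom -> Type
b × Atom -> Type
b × bool -> Type
b × bool -> Prod
b × bool -> Prod × Atom
b × bool -> Prod × Atom × Atom
b × bool -> Atom × Atom × Atom
b × bool -> unit × Atom × Atom
b × bool -> unit × b × Atom
b × bool -> unit × b × bool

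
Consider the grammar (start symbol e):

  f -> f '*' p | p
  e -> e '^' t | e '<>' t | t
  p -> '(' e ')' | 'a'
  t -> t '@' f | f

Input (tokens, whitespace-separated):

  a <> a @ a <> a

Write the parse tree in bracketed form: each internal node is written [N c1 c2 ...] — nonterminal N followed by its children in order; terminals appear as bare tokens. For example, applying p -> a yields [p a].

e
e <> t
e <> t <> t
t <> t <> t
f <> t <> t
p <> t <> t
a <> t <> t
a <> t @ f <> t
a <> f @ f <> t
a <> p @ f <> t
a <> a @ f <> t
a <> a @ p <> t
a <> a @ a <> t
a <> a @ a <> f
a <> a @ a <> p
a <> a @ a <> a

[e [e [e [t [f [p a]]]] <> [t [t [f [p a]]] @ [f [p a]]]] <> [t [f [p a]]]]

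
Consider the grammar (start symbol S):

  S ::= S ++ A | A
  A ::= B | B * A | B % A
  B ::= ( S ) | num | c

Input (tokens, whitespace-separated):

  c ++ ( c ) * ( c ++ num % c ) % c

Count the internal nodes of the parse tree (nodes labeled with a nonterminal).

[S [S [A [B c]]] ++ [A [B ( [S [A [B c]]] )] * [A [B ( [S [S [A [B c]]] ++ [A [B num] % [A [B c]]]] )] % [A [B c]]]]]

21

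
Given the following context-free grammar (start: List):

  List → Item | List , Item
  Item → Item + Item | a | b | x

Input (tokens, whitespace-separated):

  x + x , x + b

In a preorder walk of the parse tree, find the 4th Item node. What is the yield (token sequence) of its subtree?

[List [List [Item [Item x] + [Item x]]] , [Item [Item x] + [Item b]]]

x + b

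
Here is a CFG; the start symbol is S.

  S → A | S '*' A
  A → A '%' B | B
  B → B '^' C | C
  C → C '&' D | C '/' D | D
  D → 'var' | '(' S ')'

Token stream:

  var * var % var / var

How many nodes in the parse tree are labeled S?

[S [S [A [B [C [D var]]]]] * [A [A [B [C [D var]]]] % [B [C [C [D var]] / [D var]]]]]

2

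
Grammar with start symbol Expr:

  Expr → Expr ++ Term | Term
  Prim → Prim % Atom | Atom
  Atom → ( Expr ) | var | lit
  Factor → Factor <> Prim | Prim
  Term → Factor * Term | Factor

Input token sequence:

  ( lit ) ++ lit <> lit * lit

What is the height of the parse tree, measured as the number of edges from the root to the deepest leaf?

11

[Expr [Expr [Term [Factor [Prim [Atom ( [Expr [Term [Factor [Prim [Atom lit]]]]] )]]]]] ++ [Term [Factor [Factor [Prim [Atom lit]]] <> [Prim [Atom lit]]] * [Term [Factor [Prim [Atom lit]]]]]]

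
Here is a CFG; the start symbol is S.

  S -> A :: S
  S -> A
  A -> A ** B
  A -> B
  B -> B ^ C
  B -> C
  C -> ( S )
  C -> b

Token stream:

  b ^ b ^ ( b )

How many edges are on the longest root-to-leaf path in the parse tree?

8

[S [A [B [B [B [C b]] ^ [C b]] ^ [C ( [S [A [B [C b]]]] )]]]]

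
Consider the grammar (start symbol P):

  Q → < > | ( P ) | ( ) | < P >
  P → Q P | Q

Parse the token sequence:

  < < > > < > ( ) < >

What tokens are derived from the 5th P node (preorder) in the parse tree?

< >

[P [Q < [P [Q < >]] >] [P [Q < >] [P [Q ( )] [P [Q < >]]]]]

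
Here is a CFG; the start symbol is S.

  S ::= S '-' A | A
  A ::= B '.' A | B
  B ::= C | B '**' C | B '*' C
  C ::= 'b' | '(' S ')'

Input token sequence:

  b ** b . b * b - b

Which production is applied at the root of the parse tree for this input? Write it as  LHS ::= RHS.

[S [S [A [B [B [C b]] ** [C b]] . [A [B [B [C b]] * [C b]]]]] - [A [B [C b]]]]

S ::= S '-' A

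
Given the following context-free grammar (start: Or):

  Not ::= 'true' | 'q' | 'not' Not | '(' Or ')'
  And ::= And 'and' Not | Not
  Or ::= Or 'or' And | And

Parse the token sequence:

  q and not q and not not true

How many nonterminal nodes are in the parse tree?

[Or [And [And [And [Not q]] and [Not not [Not q]]] and [Not not [Not not [Not true]]]]]

10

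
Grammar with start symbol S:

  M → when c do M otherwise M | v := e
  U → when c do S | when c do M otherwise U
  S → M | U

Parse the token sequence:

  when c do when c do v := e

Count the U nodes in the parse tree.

[S [U when c do [S [U when c do [S [M v := e]]]]]]

2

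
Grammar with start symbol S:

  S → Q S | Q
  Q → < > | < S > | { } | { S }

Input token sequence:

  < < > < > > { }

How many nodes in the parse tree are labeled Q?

[S [Q < [S [Q < >] [S [Q < >]]] >] [S [Q { }]]]

4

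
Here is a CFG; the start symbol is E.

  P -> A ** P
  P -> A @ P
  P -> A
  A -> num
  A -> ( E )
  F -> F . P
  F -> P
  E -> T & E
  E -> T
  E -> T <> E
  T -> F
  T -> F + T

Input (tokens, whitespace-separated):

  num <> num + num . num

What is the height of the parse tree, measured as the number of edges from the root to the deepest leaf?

[E [T [F [P [A num]]]] <> [E [T [F [P [A num]]] + [T [F [F [P [A num]]] . [P [A num]]]]]]]

8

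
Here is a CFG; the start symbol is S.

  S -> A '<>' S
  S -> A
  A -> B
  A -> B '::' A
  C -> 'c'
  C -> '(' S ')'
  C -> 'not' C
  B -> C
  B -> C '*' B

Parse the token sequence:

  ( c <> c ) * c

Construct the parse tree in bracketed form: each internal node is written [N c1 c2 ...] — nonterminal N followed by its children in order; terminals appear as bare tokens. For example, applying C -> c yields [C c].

[S [A [B [C ( [S [A [B [C c]]] <> [S [A [B [C c]]]]] )] * [B [C c]]]]]

S
A
B
C * B
( S ) * B
( A <> S ) * B
( B <> S ) * B
( C <> S ) * B
( c <> S ) * B
( c <> A ) * B
( c <> B ) * B
( c <> C ) * B
( c <> c ) * B
( c <> c ) * C
( c <> c ) * c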